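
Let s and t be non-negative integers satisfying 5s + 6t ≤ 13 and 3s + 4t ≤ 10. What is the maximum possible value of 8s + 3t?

16

(s,t)=(2,0): 5·2+6·0=10≤13, 3·2+4·0=6≤10, objective 16.
(s,t)=(1,1): 5·1+6·1=11≤13, 3·1+4·1=7≤10, objective 11.
The best lattice point is (2,0), giving 16.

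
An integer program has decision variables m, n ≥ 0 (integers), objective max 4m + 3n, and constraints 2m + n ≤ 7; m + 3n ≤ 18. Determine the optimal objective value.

19

(m,n)=(1,5): 2·1+1·5=7≤7, 1·1+3·5=16≤18, objective 19.
(m,n)=(0,6): 2·0+1·6=6≤7, 1·0+3·6=18≤18, objective 18.
(m,n)=(1,4): 2·1+1·4=6≤7, 1·1+3·4=13≤18, objective 16.
The best lattice point is (1,5), giving 19.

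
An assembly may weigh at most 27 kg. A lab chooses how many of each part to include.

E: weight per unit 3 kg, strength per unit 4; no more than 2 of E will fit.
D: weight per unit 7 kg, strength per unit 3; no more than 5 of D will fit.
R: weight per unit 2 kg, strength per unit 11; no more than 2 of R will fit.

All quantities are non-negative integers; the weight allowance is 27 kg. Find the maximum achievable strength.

Take 2×E, 2×D, and 2×R: weight 24 ≤ 27, strength 2·4 + 2·3 + 2·11 = 36.
R has the best ratio (11/2) and is taken to its limit of 2; remaining capacity is filled optimally with the others.

36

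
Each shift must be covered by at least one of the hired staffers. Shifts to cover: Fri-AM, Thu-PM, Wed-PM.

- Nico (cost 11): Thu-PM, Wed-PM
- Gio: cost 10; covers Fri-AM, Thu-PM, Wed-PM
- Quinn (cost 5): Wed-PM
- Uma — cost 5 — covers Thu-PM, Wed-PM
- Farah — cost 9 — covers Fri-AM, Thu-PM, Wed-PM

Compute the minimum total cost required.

9

The greedy cost-per-new-shift heuristic would pick Uma and Farah for 14, but a cheaper cover exists.
Farah alone covers Fri-AM, Thu-PM, Wed-PM — every shift.
Total cost: 9.
No cover costs less than 9.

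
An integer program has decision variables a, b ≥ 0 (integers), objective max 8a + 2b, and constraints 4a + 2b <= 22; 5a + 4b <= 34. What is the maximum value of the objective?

(a,b)=(5,1) is feasible, giving 42.
(a,b)=(5,0) is feasible, giving 40.
Maximum is 42 at (a,b)=(5,1).

42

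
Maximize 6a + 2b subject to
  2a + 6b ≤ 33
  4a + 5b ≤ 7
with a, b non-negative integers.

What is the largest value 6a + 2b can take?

Relaxing integrality, the LP optimum is 10.50 at (a,b) = (1.75, 0), which is not an integer point.
(a,b)=(1,0): 2·1+6·0=2≤33, 4·1+5·0=4≤7, objective 6.
(a,b)=(0,1): 2·0+6·1=6≤33, 4·0+5·1=5≤7, objective 2.
(a,b)=(0,0): 2·0+6·0=0≤33, 4·0+5·0=0≤7, objective 0.
No feasible integer point exceeds 6.

6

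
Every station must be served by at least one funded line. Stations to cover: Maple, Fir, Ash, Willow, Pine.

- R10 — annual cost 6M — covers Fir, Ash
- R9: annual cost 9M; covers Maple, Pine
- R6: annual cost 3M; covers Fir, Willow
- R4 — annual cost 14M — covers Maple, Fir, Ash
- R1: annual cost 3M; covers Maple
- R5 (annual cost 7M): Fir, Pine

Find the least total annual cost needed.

18

This is a weighted set-cover instance.
The greedy cost-per-new-station heuristic would pick R6, R1, R10, and R5 for 19, but a cheaper cover exists.
Choose R10, R9, and R6: together they cover Maple, Fir, Ash, Willow, Pine — every station.
Total annual cost: 6 + 9 + 3 = 18.
No cover costs less than 18.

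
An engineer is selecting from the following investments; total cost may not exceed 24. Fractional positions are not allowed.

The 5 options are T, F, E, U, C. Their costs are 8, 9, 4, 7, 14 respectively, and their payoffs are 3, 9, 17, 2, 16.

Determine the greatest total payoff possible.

33

This is a 0-1 knapsack instance.
Allowing fractional choices, the relaxed optimum would be about 39.0, but investments are indivisible.
T + F + E: cost 8 + 9 + 4 = 21 ≤ 24, payoff 3 + 9 + 17 = 29.
F + E + U: cost 9 + 4 + 7 = 20 ≤ 24, payoff 9 + 17 + 2 = 28.
E + C: cost 4 + 14 = 18 ≤ 24, payoff 17 + 16 = 33.
Best is E and C with total payoff 33.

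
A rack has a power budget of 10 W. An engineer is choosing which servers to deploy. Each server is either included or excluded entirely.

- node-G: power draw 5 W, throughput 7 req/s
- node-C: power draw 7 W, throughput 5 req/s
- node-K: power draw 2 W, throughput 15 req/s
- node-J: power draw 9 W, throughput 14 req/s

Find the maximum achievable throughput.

22

Allowing fractional choices, the relaxed optimum would be about 27.4, but servers are indivisible.
node-G + node-K: power draw 5 + 2 = 7 ≤ 10, throughput 7 + 15 = 22.
node-K: power draw 2 ≤ 10, throughput 15.
node-C + node-K: power draw 7 + 2 = 9 ≤ 10, throughput 5 + 15 = 20.
Best is node-G and node-K with total throughput 22.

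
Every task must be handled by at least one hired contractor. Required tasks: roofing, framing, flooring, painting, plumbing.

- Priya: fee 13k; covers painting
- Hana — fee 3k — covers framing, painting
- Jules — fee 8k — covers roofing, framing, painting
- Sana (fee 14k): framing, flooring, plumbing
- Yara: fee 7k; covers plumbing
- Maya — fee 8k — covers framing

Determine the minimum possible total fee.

The greedy cost-per-new-task heuristic would pick Hana, Sana, and Jules for 25, but a cheaper cover exists.
Choose Jules and Sana: together they cover roofing, framing, flooring, painting, plumbing — every task.
Total fee: 8 + 14 = 22.
No cover costs less than 22.

22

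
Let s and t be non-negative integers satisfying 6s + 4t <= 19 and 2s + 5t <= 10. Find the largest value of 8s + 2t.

24

The continuous relaxation peaks at (3.17, 0) with value 25.33; rounding to a feasible lattice point costs some objective.
(s,t)=(3,0) is feasible, giving 24.
(s,t)=(2,1) is feasible, giving 18.
The best lattice point is (3,0), giving 24.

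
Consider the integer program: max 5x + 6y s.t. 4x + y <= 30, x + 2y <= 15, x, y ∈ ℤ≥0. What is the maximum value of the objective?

55

(x,y)=(5,5): 4·5+1·5=25≤30, 1·5+2·5=15≤15, objective 55.
(x,y)=(6,4): 4·6+1·4=28≤30, 1·6+2·4=14≤15, objective 54.
(x,y)=(4,5): 4·4+1·5=21≤30, 1·4+2·5=14≤15, objective 50.
No feasible integer point exceeds 55.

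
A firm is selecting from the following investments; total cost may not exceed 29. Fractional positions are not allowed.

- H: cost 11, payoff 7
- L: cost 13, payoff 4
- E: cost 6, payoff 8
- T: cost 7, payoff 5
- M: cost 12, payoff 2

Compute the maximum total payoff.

This is a 0-1 knapsack instance.
Allowing fractional choices, the relaxed optimum would be about 21.5, but investments are indivisible.
H + E + T: cost 11 + 6 + 7 = 24 ≤ 29, payoff 7 + 8 + 5 = 20.
L + E + T: cost 13 + 6 + 7 = 26 ≤ 29, payoff 4 + 8 + 5 = 17.
Best is H, E, and T with total payoff 20.

20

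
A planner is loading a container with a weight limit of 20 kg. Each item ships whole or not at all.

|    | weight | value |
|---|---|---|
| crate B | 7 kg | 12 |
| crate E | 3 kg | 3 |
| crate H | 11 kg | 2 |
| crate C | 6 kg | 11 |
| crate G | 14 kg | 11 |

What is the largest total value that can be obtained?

This is an integer program with binary decision variables.
crate B + crate C: weight 7 + 6 = 13 ≤ 20, value 12 + 11 = 23.
crate C + crate G: weight 6 + 14 = 20 ≤ 20, value 11 + 11 = 22.
crate B + crate E + crate C: weight 7 + 3 + 6 = 16 ≤ 20, value 12 + 3 + 11 = 26.
Best is crate B, crate E, and crate C with total value 26.

26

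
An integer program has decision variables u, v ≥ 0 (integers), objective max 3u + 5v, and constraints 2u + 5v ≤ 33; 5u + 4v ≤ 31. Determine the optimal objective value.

33

The continuous relaxation peaks at (1.35, 6.06) with value 34.35; rounding to a feasible lattice point costs some objective.
(u,v)=(1,6) is feasible, giving 33.
(u,v)=(2,5) is feasible, giving 31.
(u,v)=(0,6) is feasible, giving 30.
The best lattice point is (1,6), giving 33.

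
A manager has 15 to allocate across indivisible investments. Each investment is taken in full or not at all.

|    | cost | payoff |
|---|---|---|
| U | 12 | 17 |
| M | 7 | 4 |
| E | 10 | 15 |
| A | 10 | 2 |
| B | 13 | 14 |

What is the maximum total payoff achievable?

17

This is an integer program with binary decision variables.
Allowing fractional choices, the relaxed optimum would be about 22.1, but investments are indivisible.
U: cost 12 ≤ 15, payoff 17.
B: cost 13 ≤ 15, payoff 14.
E: cost 10 ≤ 15, payoff 15.
Best is U with total payoff 17.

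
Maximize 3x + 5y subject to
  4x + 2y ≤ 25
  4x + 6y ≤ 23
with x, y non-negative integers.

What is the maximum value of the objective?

18

(x,y)=(1,3) is feasible, giving 18.
(x,y)=(2,2) is feasible, giving 16.
No feasible integer point exceeds 18.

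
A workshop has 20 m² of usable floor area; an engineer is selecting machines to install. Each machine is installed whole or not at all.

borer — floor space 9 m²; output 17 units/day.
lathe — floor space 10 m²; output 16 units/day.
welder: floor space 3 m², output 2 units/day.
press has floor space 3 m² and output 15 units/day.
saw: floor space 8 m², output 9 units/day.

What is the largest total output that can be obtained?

41

borer + welder + press: floor space 9 + 3 + 3 = 15 ≤ 20, output 17 + 2 + 15 = 34.
lathe + welder + press: floor space 10 + 3 + 3 = 16 ≤ 20, output 16 + 2 + 15 = 33.
borer + press + saw: floor space 9 + 3 + 8 = 20 ≤ 20, output 17 + 15 + 9 = 41.
Best is borer, press, and saw with total output 41.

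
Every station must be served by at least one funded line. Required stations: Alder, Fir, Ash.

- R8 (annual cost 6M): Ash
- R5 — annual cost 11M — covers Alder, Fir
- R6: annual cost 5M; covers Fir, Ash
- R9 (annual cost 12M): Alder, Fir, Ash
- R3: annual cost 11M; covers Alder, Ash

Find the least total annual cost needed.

R9 alone covers Alder, Fir, Ash — every station.
Total annual cost: 12.

12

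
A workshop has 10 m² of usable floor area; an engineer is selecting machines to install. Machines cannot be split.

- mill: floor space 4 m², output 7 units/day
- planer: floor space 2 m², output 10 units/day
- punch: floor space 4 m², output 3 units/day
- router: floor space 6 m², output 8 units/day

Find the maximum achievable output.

Take mill, planer, and punch: floor space 4 + 2 + 4 = 10 ≤ 10, output 7 + 10 + 3 = 20.
No other feasible combination does better.

20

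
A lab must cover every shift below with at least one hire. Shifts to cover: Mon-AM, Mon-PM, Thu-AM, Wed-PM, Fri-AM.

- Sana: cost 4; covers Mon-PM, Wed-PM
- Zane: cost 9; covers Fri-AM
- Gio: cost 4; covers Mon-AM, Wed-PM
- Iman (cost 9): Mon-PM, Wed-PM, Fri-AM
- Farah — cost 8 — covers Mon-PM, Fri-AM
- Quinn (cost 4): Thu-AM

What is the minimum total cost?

16

The greedy cost-per-new-shift heuristic would pick Sana, Gio, Quinn, and Farah for 20, but a cheaper cover exists.
Choose Gio, Farah, and Quinn: together they cover Mon-AM, Mon-PM, Thu-AM, Wed-PM, Fri-AM — every shift.
Total cost: 4 + 8 + 4 = 16.
No cover costs less than 16.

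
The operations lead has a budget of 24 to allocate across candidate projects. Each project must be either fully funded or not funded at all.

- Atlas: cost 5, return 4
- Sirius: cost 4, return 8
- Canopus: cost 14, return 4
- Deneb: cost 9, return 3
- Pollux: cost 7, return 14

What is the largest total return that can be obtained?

Allowing fractional choices, the relaxed optimum would be about 28.7, but projects are indivisible.
Sirius + Pollux: cost 4 + 7 = 11 ≤ 24, return 8 + 14 = 22.
Sirius + Deneb + Pollux: cost 4 + 9 + 7 = 20 ≤ 24, return 8 + 3 + 14 = 25.
Atlas + Sirius + Pollux: cost 5 + 4 + 7 = 16 ≤ 24, return 4 + 8 + 14 = 26.
Best is Atlas, Sirius, and Pollux with total return 26.

26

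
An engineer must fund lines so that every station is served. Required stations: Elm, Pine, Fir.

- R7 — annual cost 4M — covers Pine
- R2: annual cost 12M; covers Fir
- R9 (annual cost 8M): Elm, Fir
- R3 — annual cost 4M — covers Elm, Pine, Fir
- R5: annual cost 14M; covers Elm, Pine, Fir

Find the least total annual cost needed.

R3 alone covers Elm, Pine, Fir — every station.
Total annual cost: 4.
No cover costs less than 4.

4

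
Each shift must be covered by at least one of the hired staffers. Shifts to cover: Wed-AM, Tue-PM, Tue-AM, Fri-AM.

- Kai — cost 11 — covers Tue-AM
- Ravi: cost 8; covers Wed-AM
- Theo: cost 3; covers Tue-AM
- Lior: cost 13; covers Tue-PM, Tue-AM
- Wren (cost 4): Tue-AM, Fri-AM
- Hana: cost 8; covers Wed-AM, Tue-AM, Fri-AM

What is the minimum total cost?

21

The greedy cost-per-new-shift heuristic would pick Wren, Ravi, and Lior for 25, but a cheaper cover exists.
Choose Lior and Hana: together they cover Wed-AM, Tue-PM, Tue-AM, Fri-AM — every shift.
Total cost: 13 + 8 = 21.
No cover costs less than 21.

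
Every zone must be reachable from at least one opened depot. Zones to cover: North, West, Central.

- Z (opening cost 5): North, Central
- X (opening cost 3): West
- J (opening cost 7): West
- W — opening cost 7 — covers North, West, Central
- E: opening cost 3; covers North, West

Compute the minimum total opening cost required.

7

This is a weighted set-cover instance.
The greedy cost-per-new-zone heuristic would pick E and Z for 8, but a cheaper cover exists.
W alone covers North, West, Central — every zone.
Total opening cost: 7.
No cover costs less than 7.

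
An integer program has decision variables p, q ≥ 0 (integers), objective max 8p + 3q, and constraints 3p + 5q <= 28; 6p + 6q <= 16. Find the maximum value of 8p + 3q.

Relaxing integrality, the LP optimum is 21.33 at (p,q) = (2.67, 0), which is not an integer point.
(p,q)=(2,0): 3·2+5·0=6≤28, 6·2+6·0=12≤16, objective 16.
(p,q)=(1,1): 3·1+5·1=8≤28, 6·1+6·1=12≤16, objective 11.
(p,q)=(1,0): 3·1+5·0=3≤28, 6·1+6·0=6≤16, objective 8.
No feasible integer point exceeds 16.

16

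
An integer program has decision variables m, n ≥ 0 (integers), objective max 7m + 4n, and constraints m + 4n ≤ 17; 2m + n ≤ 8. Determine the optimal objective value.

29

(m,n)=(3,2) is feasible, giving 29.
(m,n)=(2,3) is feasible, giving 26.
(m,n)=(3,1) is feasible, giving 25.
Maximum is 29 at (m,n)=(3,2).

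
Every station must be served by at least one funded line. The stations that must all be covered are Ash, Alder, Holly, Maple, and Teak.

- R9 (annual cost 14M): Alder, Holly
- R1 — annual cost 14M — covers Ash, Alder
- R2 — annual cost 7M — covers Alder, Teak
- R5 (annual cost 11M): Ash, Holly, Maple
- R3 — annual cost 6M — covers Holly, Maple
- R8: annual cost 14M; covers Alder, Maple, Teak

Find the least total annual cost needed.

This is an integer covering problem.
The greedy cost-per-new-station heuristic would pick R3, R2, and R5 for 24, but a cheaper cover exists.
Choose R2 and R5: together they cover Ash, Alder, Holly, Maple, Teak — every station.
Total annual cost: 7 + 11 = 18.
No cover costs less than 18.

18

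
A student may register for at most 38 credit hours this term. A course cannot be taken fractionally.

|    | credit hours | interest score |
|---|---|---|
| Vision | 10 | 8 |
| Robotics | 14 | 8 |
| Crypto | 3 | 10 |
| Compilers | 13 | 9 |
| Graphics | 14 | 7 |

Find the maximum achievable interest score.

27

Allowing fractional choices, the relaxed optimum would be about 33.9, but courses are indivisible.
Vision + Crypto + Compilers: credit hours 10 + 3 + 13 = 26 ≤ 38, interest score 8 + 10 + 9 = 27.
Robotics + Crypto + Compilers: credit hours 14 + 3 + 13 = 30 ≤ 38, interest score 8 + 10 + 9 = 27.
The maximum interest score is 27; one optimal choice is Vision, Crypto, and Compilers.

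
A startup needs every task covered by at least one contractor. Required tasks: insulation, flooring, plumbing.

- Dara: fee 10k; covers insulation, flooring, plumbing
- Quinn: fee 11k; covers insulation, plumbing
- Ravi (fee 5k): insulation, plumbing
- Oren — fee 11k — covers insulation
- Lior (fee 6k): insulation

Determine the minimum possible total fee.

This is a weighted set-cover instance.
The greedy cost-per-new-task heuristic would pick Ravi and Dara for 15, but a cheaper cover exists.
Dara alone covers insulation, flooring, plumbing — every task.
Total fee: 10.
No cover costs less than 10.

10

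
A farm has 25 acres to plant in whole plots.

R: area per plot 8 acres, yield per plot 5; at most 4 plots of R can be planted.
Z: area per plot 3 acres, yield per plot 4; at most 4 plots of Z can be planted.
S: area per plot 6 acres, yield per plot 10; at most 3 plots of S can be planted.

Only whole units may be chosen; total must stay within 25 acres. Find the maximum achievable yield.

S has the best ratio (10/6); taking only S gives at most 3×10 = 30 (stopped by the supply cap of 3).
Mixing does better — 2×Z and 3×S: area 24 ≤ 25, yield 2·4 + 3·10 = 38.

38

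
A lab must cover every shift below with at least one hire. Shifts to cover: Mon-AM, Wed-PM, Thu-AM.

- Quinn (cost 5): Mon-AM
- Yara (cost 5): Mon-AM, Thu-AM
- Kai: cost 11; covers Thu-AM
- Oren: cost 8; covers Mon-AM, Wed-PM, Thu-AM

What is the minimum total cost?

Oren alone covers Mon-AM, Wed-PM, Thu-AM — every shift.
Total cost: 8.

8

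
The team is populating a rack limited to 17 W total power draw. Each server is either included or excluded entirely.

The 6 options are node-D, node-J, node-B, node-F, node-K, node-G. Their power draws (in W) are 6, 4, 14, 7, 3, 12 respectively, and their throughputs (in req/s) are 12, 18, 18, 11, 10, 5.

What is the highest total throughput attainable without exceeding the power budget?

41

Treat it as a binary knapsack problem.
Take node-D, node-J, and node-F: power draw 6 + 4 + 7 = 17 ≤ 17, throughput 12 + 18 + 11 = 41.
No other feasible combination does better.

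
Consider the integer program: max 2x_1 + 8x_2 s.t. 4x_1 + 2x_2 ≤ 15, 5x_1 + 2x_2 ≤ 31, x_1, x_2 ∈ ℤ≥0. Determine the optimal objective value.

56

(x_1,x_2)=(0,7): 4·0+2·7=14≤15, 5·0+2·7=14≤31, objective 56.
(x_1,x_2)=(0,6): 4·0+2·6=12≤15, 5·0+2·6=12≤31, objective 48.
The best lattice point is (0,7), giving 56.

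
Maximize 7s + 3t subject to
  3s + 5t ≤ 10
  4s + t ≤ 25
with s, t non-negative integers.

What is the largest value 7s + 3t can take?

21

(s,t)=(3,0): 3·3+5·0=9≤10, 4·3+1·0=12≤25, objective 21.
(s,t)=(2,0): 3·2+5·0=6≤10, 4·2+1·0=8≤25, objective 14.
No feasible integer point exceeds 21.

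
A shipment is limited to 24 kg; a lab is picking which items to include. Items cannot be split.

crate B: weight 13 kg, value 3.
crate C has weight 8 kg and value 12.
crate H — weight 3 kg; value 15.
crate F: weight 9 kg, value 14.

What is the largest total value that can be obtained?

Take crate C, crate H, and crate F: weight 8 + 3 + 9 = 20 ≤ 24, value 12 + 15 + 14 = 41.
No other feasible combination does better.

41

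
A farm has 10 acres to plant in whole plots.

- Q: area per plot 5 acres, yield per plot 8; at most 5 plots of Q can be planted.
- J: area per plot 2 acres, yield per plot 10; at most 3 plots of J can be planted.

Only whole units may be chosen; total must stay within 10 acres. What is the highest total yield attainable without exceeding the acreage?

This is a bounded integer knapsack.
J has the best ratio (10/2); taking only J gives at most 3×10 = 30 (stopped by the supply cap of 3).
Optimal: 3×J: area 6 ≤ 10, yield 3·10 = 30.

30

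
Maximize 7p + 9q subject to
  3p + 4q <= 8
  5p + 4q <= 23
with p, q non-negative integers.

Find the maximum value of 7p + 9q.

The continuous relaxation peaks at (2.67, 0) with value 18.67; rounding to a feasible lattice point costs some objective.
(p,q)=(0,2): 3·0+4·2=8≤8, 5·0+4·2=8≤23, objective 18.
(p,q)=(1,1): 3·1+4·1=7≤8, 5·1+4·1=9≤23, objective 16.
The best lattice point is (0,2), giving 18.

18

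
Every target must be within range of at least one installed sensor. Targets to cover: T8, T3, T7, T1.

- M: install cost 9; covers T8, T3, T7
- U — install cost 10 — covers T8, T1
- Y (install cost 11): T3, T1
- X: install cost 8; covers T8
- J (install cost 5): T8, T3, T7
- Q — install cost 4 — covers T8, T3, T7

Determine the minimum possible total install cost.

This is a weighted set-cover instance.
Choose U and Q: together they cover T8, T3, T7, T1 — every target.
Total install cost: 10 + 4 = 14.
No cover costs less than 14.

14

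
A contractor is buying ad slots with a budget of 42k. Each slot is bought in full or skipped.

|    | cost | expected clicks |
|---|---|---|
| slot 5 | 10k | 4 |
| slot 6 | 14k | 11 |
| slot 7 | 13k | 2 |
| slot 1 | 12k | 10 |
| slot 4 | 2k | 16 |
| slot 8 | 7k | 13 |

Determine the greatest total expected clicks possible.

Allowing fractional choices, the relaxed optimum would be about 52.8, but ad slots are indivisible.
slot 5 + slot 6 + slot 4 + slot 8: cost 10 + 14 + 2 + 7 = 33 ≤ 42, expected clicks 4 + 11 + 16 + 13 = 44.
slot 6 + slot 1 + slot 4 + slot 8: cost 14 + 12 + 2 + 7 = 35 ≤ 42, expected clicks 11 + 10 + 16 + 13 = 50.
Best is slot 6, slot 1, slot 4, and slot 8 with total expected clicks 50.

50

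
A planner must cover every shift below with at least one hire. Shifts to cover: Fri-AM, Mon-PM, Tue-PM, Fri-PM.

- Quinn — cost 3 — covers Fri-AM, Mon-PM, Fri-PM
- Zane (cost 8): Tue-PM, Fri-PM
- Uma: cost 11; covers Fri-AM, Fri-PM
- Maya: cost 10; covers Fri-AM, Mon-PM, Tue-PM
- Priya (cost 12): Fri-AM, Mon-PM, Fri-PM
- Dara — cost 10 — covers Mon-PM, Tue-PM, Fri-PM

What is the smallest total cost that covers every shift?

11

Choose Quinn and Zane: together they cover Fri-AM, Mon-PM, Tue-PM, Fri-PM — every shift.
Total cost: 3 + 8 = 11.
No cover costs less than 11.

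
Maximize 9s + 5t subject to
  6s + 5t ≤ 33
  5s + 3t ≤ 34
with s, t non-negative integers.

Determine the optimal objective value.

Relaxing integrality, the LP optimum is 49.50 at (s,t) = (5.5, 0), which is not an integer point.
(s,t)=(5,0) is feasible, giving 45.
(s,t)=(4,1) is feasible, giving 41.
(s,t)=(4,0) is feasible, giving 36.
Maximum is 45 at (s,t)=(5,0).

45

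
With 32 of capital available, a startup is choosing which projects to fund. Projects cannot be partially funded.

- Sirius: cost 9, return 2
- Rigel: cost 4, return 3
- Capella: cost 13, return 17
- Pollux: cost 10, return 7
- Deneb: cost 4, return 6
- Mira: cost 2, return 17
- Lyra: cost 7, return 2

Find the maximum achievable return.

Allowing fractional choices, the relaxed optimum would be about 49.3, but projects are indivisible.
Rigel + Capella + Deneb + Mira + Lyra: cost 4 + 13 + 4 + 2 + 7 = 30 ≤ 32, return 3 + 17 + 6 + 17 + 2 = 45.
Sirius + Rigel + Capella + Deneb + Mira: cost 9 + 4 + 13 + 4 + 2 = 32 ≤ 32, return 2 + 3 + 17 + 6 + 17 = 45.
Capella + Pollux + Deneb + Mira: cost 13 + 10 + 4 + 2 = 29 ≤ 32, return 17 + 7 + 6 + 17 = 47.
Best is Capella, Pollux, Deneb, and Mira with total return 47.

47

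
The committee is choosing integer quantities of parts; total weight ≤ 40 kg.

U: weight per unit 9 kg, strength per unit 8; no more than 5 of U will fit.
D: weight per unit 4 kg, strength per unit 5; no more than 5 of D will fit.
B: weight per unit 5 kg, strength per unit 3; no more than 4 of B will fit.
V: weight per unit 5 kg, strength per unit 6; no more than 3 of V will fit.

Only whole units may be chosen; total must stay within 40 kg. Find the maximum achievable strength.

D has the best ratio (5/4); taking only D gives at most 5×5 = 25 (stopped by the supply cap of 5).
Mixing does better — 5×D, 1×B, and 3×V: weight 40 ≤ 40, strength 5·5 + 1·3 + 3·6 = 46.

46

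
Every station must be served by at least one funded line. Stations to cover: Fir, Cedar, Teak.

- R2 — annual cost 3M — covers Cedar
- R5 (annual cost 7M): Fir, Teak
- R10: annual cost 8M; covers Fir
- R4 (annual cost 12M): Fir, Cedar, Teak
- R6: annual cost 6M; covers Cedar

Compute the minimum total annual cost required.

10

Choose R2 and R5: together they cover Fir, Cedar, Teak — every station.
Total annual cost: 3 + 7 = 10.
No cover costs less than 10.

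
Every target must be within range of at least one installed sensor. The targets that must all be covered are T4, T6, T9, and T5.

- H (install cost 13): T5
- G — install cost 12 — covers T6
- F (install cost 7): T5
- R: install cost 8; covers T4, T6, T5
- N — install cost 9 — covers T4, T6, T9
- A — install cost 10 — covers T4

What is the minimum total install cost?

16

The greedy cost-per-new-target heuristic would pick R and N for 17, but a cheaper cover exists.
Choose F and N: together they cover T4, T6, T9, T5 — every target.
Total install cost: 7 + 9 = 16.
No cover costs less than 16.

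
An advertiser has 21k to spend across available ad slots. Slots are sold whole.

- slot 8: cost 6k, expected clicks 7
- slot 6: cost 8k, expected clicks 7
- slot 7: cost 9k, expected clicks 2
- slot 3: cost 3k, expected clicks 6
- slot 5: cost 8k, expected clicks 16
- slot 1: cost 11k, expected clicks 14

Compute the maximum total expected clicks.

Take slot 5 and slot 1: cost 8 + 11 = 19 ≤ 21, expected clicks 16 + 14 = 30.
No other feasible combination does better.

30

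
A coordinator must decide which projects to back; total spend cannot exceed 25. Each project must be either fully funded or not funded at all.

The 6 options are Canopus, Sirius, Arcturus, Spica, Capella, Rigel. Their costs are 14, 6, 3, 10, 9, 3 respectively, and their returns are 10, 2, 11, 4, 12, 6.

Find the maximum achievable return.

33

Arcturus + Capella + Rigel: cost 3 + 9 + 3 = 15 ≤ 25, return 11 + 12 + 6 = 29.
Arcturus + Spica + Capella + Rigel: cost 3 + 10 + 9 + 3 = 25 ≤ 25, return 11 + 4 + 12 + 6 = 33.
Sirius + Arcturus + Capella + Rigel: cost 6 + 3 + 9 + 3 = 21 ≤ 25, return 2 + 11 + 12 + 6 = 31.
Best is Arcturus, Spica, Capella, and Rigel with total return 33.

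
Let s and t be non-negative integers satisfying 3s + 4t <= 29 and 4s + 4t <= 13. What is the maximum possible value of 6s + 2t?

18

(s,t)=(3,0): 3·3+4·0=9≤29, 4·3+4·0=12≤13, objective 18.
(s,t)=(2,1): 3·2+4·1=10≤29, 4·2+4·1=12≤13, objective 14.
(s,t)=(2,0): 3·2+4·0=6≤29, 4·2+4·0=8≤13, objective 12.
Maximum is 18 at (s,t)=(3,0).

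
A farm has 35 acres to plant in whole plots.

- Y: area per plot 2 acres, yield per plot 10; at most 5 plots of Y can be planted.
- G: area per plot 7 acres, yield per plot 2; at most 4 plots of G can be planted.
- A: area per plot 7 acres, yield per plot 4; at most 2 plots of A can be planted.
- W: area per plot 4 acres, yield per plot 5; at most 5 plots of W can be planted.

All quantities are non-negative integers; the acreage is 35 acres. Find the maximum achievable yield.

75

Y has the best ratio (10/2); taking only Y gives at most 5×10 = 50 (stopped by the supply cap of 5).
Mixing does better — 5×Y and 5×W: area 30 ≤ 35, yield 5·10 + 5·5 = 75.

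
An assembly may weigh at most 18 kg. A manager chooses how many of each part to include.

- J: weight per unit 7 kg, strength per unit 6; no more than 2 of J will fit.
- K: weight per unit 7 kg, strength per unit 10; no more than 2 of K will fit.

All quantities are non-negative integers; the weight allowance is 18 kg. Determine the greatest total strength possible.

1×J and 1×K: weight 14 ≤ 18, strength 1·6 + 1·10 = 16.
2×K: weight 14 ≤ 18, strength 2·10 = 20.
Best is 20.

20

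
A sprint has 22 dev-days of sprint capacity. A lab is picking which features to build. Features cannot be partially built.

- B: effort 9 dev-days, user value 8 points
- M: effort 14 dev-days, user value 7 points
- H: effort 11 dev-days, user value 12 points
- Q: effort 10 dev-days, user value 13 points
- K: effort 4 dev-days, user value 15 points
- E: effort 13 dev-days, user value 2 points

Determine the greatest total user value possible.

28

This is a 0-1 knapsack instance.
Take Q and K: effort 10 + 4 = 14 ≤ 22, user value 13 + 15 = 28.
No other feasible combination does better.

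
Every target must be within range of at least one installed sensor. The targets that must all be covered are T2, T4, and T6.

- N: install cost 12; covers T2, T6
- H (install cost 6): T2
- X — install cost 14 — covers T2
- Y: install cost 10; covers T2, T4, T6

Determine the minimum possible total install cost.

10

Y alone covers T2, T4, T6 — every target.
Total install cost: 10.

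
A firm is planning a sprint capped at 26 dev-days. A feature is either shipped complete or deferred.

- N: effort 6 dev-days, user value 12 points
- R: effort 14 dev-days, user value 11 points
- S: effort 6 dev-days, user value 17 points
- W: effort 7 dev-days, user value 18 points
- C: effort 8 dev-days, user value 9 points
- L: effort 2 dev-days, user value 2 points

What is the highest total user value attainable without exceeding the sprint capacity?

49

Treat it as a binary knapsack problem.
Allowing fractional choices, the relaxed optimum would be about 54.9, but features are indivisible.
N + S + W + L: effort 6 + 6 + 7 + 2 = 21 ≤ 26, user value 12 + 17 + 18 + 2 = 49.
S + W + C + L: effort 6 + 7 + 8 + 2 = 23 ≤ 26, user value 17 + 18 + 9 + 2 = 46.
N + S + W: effort 6 + 6 + 7 = 19 ≤ 26, user value 12 + 17 + 18 = 47.
Best is N, S, W, and L with total user value 49.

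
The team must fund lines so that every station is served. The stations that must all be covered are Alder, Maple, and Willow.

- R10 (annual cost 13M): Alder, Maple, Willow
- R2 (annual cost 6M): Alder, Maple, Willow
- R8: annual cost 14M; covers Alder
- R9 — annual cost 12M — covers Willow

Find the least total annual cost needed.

6

This is an integer covering problem.
R2 alone covers Alder, Maple, Willow — every station.
Total annual cost: 6.
No cover costs less than 6.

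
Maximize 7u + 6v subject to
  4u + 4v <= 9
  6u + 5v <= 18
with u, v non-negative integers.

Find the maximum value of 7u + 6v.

(u,v)=(2,0): 4·2+4·0=8≤9, 6·2+5·0=12≤18, objective 14.
(u,v)=(1,1): 4·1+4·1=8≤9, 6·1+5·1=11≤18, objective 13.
(u,v)=(1,0): 4·1+4·0=4≤9, 6·1+5·0=6≤18, objective 7.
The best lattice point is (2,0), giving 14.

14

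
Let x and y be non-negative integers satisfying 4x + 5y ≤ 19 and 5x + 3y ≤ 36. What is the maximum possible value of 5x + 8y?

29

(x,y)=(1,3) is feasible, giving 29.
(x,y)=(2,2) is feasible, giving 26.
(x,y)=(0,3) is feasible, giving 24.
(x,y)=(1,2) is feasible, giving 21.
The best lattice point is (1,3), giving 29.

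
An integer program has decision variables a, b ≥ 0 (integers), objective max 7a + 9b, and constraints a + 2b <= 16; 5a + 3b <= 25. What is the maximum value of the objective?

72

(a,b)=(0,8): 1·0+2·8=16≤16, 5·0+3·8=24≤25, objective 72.
(a,b)=(0,7): 1·0+2·7=14≤16, 5·0+3·7=21≤25, objective 63.
Maximum is 72 at (a,b)=(0,8).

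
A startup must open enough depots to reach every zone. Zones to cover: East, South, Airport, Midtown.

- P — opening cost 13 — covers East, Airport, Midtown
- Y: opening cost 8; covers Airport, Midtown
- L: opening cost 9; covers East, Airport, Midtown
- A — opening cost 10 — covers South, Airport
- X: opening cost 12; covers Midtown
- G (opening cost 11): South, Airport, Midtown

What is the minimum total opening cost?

19

Choose L and A: together they cover East, South, Airport, Midtown — every zone.
Total opening cost: 9 + 10 = 19.
No cover costs less than 19.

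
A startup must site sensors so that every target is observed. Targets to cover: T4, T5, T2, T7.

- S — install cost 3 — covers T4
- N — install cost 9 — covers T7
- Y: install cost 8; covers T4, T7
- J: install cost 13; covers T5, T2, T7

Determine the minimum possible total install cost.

Choose S and J: together they cover T4, T5, T2, T7 — every target.
Total install cost: 3 + 13 = 16.
No cover costs less than 16.

16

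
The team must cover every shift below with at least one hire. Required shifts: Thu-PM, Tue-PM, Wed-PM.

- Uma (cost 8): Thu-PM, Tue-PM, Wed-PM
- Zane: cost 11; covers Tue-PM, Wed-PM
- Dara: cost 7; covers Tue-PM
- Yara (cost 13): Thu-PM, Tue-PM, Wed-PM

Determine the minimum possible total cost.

Uma alone covers Thu-PM, Tue-PM, Wed-PM — every shift.
Total cost: 8.
No cover costs less than 8.

8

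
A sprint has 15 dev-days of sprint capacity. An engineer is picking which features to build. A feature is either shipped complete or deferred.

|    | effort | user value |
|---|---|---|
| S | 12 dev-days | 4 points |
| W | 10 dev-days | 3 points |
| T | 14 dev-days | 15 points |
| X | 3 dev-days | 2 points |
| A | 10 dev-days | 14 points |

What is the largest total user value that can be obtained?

This is an integer program with binary decision variables.
T: effort 14 ≤ 15, user value 15.
X + A: effort 3 + 10 = 13 ≤ 15, user value 2 + 14 = 16.
A: effort 10 ≤ 15, user value 14.
Best is X and A with total user value 16.

16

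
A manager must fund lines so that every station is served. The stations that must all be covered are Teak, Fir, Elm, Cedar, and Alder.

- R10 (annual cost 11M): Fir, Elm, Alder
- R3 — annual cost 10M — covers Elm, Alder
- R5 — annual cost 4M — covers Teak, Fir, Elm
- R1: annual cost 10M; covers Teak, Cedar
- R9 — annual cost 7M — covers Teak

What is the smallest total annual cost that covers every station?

21

Choose R10 and R1: together they cover Teak, Fir, Elm, Cedar, Alder — every station.
Total annual cost: 11 + 10 = 21.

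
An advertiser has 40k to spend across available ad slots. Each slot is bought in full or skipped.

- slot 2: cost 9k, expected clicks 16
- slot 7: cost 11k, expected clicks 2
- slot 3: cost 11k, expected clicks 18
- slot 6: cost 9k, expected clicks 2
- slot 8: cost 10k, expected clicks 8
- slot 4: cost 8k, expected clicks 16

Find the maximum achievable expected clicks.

58

Allowing fractional choices, the relaxed optimum would be about 58.4, but ad slots are indivisible.
slot 2 + slot 3 + slot 8 + slot 4: cost 9 + 11 + 10 + 8 = 38 ≤ 40, expected clicks 16 + 18 + 8 + 16 = 58.
slot 2 + slot 7 + slot 3 + slot 4: cost 9 + 11 + 11 + 8 = 39 ≤ 40, expected clicks 16 + 2 + 18 + 16 = 52.
slot 2 + slot 3 + slot 6 + slot 4: cost 9 + 11 + 9 + 8 = 37 ≤ 40, expected clicks 16 + 18 + 2 + 16 = 52.
Best is slot 2, slot 3, slot 8, and slot 4 with total expected clicks 58.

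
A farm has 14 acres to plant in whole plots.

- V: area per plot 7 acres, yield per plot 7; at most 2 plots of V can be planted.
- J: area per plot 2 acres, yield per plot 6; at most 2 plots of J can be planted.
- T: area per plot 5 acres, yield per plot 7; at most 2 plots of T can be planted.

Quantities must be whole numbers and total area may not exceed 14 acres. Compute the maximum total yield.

This is a bounded integer knapsack.
2×J and 2×T: area 14 ≤ 14, yield 2·6 + 2·7 = 26.
1×J and 2×T: area 12 ≤ 14, yield 1·6 + 2·7 = 20.
Best is 26.

26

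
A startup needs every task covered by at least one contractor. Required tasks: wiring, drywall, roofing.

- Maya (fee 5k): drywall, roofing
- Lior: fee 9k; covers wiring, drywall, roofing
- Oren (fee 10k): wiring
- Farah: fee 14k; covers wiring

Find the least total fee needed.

This is a weighted set-cover instance.
The greedy cost-per-new-task heuristic would pick Maya and Lior for 14, but a cheaper cover exists.
Lior alone covers wiring, drywall, roofing — every task.
Total fee: 9.
No cover costs less than 9.

9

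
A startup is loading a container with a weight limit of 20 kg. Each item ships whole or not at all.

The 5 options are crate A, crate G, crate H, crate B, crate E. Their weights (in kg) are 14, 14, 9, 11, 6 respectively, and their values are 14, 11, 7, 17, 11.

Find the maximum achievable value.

28

crate A + crate E: weight 14 + 6 = 20 ≤ 20, value 14 + 11 = 25.
crate B + crate E: weight 11 + 6 = 17 ≤ 20, value 17 + 11 = 28.
crate H + crate B: weight 9 + 11 = 20 ≤ 20, value 7 + 17 = 24.
Best is crate B and crate E with total value 28.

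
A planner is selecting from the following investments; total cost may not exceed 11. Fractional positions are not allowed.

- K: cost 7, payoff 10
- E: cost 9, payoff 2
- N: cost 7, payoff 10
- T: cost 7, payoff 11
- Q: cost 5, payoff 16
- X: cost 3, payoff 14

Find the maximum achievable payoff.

30

Allowing fractional choices, the relaxed optimum would be about 34.7, but investments are indivisible.
T + X: cost 7 + 3 = 10 ≤ 11, payoff 11 + 14 = 25.
Q + X: cost 5 + 3 = 8 ≤ 11, payoff 16 + 14 = 30.
Best is Q and X with total payoff 30.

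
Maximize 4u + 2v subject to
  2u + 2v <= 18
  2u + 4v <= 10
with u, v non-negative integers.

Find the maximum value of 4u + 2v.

20

(u,v)=(5,0): 2·5+2·0=10≤18, 2·5+4·0=10≤10, objective 20.
(u,v)=(4,0): 2·4+2·0=8≤18, 2·4+4·0=8≤10, objective 16.
No feasible integer point exceeds 20.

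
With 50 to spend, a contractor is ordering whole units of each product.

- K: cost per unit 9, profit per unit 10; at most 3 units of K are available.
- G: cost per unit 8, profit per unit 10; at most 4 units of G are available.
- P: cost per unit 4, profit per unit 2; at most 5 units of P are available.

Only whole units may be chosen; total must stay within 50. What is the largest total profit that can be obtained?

Take 2×K and 4×G: cost 50 ≤ 50, profit 2·10 + 4·10 = 60.
G has the best ratio (10/8) and is taken to its limit of 4; remaining capacity is filled optimally with the others.

60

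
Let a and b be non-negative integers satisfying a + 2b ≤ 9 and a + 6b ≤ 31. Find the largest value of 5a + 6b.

45

(a,b)=(9,0): 1·9+2·0=9≤9, 1·9+6·0=9≤31, objective 45.
(a,b)=(8,0): 1·8+2·0=8≤9, 1·8+6·0=8≤31, objective 40.
The best lattice point is (9,0), giving 45.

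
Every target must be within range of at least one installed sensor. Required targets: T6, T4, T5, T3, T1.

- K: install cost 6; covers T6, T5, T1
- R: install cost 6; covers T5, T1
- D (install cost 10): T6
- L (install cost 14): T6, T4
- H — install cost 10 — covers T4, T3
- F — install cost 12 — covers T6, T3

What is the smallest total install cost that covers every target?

16

Choose K and H: together they cover T6, T4, T5, T3, T1 — every target.
Total install cost: 6 + 10 = 16.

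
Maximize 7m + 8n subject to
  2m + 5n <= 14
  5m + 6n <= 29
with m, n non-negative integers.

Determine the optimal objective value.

The continuous relaxation peaks at (5.8, 0) with value 40.60; rounding to a feasible lattice point costs some objective.
(m,n)=(4,1): 2·4+5·1=13≤14, 5·4+6·1=26≤29, objective 36.
(m,n)=(5,0): 2·5+5·0=10≤14, 5·5+6·0=25≤29, objective 35.
(m,n)=(3,1): 2·3+5·1=11≤14, 5·3+6·1=21≤29, objective 29.
The best lattice point is (4,1), giving 36.

36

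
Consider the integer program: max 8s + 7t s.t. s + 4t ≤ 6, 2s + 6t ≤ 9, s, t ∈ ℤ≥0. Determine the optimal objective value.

Relaxing integrality, the LP optimum is 36.00 at (s,t) = (4.5, 0), which is not an integer point.
(s,t)=(4,0): 1·4+4·0=4≤6, 2·4+6·0=8≤9, objective 32.
(s,t)=(3,0): 1·3+4·0=3≤6, 2·3+6·0=6≤9, objective 24.
The best lattice point is (4,0), giving 32.

32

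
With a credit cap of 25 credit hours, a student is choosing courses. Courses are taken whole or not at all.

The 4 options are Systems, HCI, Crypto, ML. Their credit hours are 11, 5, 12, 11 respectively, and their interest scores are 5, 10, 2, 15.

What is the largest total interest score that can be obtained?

25

Treat it as a binary knapsack problem.
Allowing fractional choices, the relaxed optimum would be about 29.1, but courses are indivisible.
Systems + ML: credit hours 11 + 11 = 22 ≤ 25, interest score 5 + 15 = 20.
HCI + ML: credit hours 5 + 11 = 16 ≤ 25, interest score 10 + 15 = 25.
Best is HCI and ML with total interest score 25.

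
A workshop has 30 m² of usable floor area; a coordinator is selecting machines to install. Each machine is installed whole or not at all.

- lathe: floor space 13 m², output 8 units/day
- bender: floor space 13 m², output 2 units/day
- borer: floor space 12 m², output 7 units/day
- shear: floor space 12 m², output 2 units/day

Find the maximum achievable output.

This is a 0-1 knapsack instance.
lathe + borer: floor space 13 + 12 = 25 ≤ 30, output 8 + 7 = 15.
lathe + bender: floor space 13 + 13 = 26 ≤ 30, output 8 + 2 = 10.
lathe + shear: floor space 13 + 12 = 25 ≤ 30, output 8 + 2 = 10.
Best is lathe and borer with total output 15.

15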